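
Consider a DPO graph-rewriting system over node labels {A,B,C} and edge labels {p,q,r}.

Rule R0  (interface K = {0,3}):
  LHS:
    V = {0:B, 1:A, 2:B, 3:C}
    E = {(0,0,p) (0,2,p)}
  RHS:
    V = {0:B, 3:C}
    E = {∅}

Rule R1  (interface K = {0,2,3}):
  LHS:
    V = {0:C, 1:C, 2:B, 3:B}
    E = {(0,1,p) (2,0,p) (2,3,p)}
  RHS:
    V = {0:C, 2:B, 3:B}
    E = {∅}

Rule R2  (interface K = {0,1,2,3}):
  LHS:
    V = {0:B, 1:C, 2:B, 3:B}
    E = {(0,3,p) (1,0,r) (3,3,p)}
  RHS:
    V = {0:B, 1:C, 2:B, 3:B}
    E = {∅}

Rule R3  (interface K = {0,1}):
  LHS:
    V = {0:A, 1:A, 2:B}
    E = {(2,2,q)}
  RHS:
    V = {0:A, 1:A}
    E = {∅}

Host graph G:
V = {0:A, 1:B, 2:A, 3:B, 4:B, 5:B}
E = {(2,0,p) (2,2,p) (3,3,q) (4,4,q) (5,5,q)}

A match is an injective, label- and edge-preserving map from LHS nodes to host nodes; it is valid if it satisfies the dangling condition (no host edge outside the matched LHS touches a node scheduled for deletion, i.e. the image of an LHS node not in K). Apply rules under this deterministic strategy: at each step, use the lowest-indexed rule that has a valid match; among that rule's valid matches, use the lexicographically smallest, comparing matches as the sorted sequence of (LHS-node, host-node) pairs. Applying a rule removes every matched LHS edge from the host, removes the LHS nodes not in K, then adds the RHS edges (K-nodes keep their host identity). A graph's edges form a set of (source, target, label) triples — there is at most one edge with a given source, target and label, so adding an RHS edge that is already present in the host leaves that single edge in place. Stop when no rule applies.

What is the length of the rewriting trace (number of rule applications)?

Answer: 3

Rewrite trace:
[0] host  ⇒  6 nodes, 5 edges  {2-p->0 2-p->2 3-q->3 4-q->4 5-q->5}
[1] R3 @ {0↦0, 1↦2, 2↦3}  ⇒  5 nodes, 4 edges  {2-p->0 2-p->2 4-q->4 5-q->5}
[2] R3 @ {0↦0, 1↦2, 2↦4}  ⇒  4 nodes, 3 edges  {2-p->0 2-p->2 5-q->5}
[3] R3 @ {0↦0, 1↦2, 2↦5}  ⇒  3 nodes, 2 edges  {2-p->0 2-p->2}
normal form: no rule applies after step 3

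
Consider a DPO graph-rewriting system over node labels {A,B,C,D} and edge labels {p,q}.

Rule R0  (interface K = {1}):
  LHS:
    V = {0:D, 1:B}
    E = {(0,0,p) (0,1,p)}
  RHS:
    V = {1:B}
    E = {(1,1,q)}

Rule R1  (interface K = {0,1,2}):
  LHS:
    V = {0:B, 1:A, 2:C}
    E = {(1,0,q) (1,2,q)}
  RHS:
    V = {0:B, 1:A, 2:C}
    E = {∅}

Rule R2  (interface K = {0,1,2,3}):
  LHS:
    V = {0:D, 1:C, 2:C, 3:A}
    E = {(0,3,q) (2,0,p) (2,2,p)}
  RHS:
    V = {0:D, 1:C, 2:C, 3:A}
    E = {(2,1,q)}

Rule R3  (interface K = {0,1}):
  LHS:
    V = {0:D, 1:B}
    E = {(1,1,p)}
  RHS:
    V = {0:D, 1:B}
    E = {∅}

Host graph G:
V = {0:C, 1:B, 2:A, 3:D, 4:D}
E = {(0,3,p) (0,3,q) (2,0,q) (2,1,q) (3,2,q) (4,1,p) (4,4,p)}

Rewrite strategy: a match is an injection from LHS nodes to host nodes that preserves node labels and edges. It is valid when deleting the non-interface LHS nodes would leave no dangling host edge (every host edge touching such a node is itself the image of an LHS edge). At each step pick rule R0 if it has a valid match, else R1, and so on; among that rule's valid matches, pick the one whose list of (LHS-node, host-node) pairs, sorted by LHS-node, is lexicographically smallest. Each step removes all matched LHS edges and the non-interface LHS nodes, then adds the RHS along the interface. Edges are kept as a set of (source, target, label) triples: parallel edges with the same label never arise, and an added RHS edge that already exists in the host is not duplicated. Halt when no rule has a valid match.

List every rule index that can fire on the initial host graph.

Answer: [R0,R1]

Rewrite trace:
R0: 1 valid match — {0↦4, 1↦1}
R1: 1 valid match — {0↦1, 1↦2, 2↦0}
R2: no valid match — LHS pattern not found
R3: no valid match — LHS pattern not found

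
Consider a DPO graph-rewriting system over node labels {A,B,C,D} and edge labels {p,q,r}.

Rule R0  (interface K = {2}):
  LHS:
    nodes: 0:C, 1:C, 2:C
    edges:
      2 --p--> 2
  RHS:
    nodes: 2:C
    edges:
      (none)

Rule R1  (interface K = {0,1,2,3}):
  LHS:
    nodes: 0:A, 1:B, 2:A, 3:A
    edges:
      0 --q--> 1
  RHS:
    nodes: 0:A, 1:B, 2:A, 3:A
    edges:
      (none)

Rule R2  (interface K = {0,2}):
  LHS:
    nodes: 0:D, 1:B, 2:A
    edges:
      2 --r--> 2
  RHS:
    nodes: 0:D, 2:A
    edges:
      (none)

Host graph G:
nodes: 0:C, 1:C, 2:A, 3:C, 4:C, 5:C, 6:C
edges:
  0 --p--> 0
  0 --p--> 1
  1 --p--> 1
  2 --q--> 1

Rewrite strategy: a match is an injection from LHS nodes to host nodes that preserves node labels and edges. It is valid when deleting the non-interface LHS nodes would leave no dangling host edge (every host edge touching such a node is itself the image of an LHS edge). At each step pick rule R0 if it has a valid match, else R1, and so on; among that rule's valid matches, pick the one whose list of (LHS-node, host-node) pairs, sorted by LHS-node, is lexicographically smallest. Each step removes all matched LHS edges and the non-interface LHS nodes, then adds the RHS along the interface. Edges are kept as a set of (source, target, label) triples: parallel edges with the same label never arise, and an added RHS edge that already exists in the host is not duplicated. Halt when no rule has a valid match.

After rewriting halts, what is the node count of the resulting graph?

initial: |V|=7 |E|=4  E = 0-p->0 0-p->1 1-p->1 2-q->1
step 1: apply R0 at {0↦3, 1↦4, 2↦0}  → |V|=5 |E|=3  E = 0-p->1 1-p->1 2-q->1
step 2: apply R0 at {0↦5, 1↦6, 2↦1}  → |V|=3 |E|=2  E = 0-p->1 2-q->1
normal form: no rule applies after step 2
NF nodes: {0:C, 1:C, 2:A}

Answer: 3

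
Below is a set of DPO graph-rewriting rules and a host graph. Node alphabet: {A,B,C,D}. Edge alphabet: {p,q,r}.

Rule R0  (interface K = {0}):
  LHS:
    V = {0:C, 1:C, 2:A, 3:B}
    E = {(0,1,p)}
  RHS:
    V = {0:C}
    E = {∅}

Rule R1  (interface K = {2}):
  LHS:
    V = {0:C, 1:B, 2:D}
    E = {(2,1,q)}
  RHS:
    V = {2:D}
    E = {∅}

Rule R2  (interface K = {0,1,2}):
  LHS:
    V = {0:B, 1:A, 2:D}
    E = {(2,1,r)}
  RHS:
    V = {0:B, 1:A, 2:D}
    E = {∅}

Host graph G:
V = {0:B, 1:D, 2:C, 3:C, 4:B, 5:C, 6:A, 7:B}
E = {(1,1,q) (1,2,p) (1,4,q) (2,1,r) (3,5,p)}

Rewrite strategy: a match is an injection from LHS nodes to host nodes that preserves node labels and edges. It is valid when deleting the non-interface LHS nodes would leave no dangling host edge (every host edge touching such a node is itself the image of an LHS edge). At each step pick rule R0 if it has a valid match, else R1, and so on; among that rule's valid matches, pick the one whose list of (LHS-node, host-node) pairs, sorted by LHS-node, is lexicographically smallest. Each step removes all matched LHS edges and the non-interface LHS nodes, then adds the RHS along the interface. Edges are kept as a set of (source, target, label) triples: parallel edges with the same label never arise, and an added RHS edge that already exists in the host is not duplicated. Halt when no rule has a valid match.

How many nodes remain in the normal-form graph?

Answer: 3

Rewrite trace:
initial: |V|=8 |E|=5  E = 1-q->1 1-p->2 1-q->4 2-r->1 3-p->5
step 1: apply R0 at {0↦3, 1↦5, 2↦6, 3↦0}  → |V|=5 |E|=4  E = 1-q->1 1-p->2 1-q->4 2-r->1
step 2: apply R1 at {0↦3, 1↦4, 2↦1}  → |V|=3 |E|=3  E = 1-q->1 1-p->2 2-r->1
final graph: no rule applies after step 2
NF nodes: {1:D, 2:C, 7:B}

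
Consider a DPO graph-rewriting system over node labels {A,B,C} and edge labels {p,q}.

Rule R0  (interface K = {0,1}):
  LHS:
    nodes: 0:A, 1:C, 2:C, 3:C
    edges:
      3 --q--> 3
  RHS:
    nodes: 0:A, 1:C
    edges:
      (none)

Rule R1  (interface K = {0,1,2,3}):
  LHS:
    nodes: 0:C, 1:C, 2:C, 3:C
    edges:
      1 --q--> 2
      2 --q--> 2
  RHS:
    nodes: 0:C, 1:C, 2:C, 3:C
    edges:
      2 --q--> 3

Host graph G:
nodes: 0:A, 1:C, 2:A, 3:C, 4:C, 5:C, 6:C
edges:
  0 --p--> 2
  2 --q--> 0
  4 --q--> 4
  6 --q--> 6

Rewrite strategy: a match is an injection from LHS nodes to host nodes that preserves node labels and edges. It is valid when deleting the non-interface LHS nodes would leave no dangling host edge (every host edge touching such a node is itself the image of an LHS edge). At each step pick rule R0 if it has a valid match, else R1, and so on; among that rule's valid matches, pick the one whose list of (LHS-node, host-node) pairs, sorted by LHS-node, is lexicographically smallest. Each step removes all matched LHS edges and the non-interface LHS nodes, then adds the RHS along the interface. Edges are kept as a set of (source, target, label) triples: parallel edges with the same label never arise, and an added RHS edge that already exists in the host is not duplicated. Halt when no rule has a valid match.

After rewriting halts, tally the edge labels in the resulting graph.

initial: |V|=7 |E|=4  E = 0-p->2 2-q->0 4-q->4 6-q->6
step 1: apply R0 at {0↦0, 1↦1, 2↦3, 3↦4}  → |V|=5 |E|=3  E = 0-p->2 2-q->0 6-q->6
step 2: apply R0 at {0↦0, 1↦1, 2↦5, 3↦6}  → |V|=3 |E|=2  E = 0-p->2 2-q->0
final graph: no rule applies after step 2
NF edges: [(0, 2, 'p'), (2, 0, 'q')]

Answer: p:1 q:1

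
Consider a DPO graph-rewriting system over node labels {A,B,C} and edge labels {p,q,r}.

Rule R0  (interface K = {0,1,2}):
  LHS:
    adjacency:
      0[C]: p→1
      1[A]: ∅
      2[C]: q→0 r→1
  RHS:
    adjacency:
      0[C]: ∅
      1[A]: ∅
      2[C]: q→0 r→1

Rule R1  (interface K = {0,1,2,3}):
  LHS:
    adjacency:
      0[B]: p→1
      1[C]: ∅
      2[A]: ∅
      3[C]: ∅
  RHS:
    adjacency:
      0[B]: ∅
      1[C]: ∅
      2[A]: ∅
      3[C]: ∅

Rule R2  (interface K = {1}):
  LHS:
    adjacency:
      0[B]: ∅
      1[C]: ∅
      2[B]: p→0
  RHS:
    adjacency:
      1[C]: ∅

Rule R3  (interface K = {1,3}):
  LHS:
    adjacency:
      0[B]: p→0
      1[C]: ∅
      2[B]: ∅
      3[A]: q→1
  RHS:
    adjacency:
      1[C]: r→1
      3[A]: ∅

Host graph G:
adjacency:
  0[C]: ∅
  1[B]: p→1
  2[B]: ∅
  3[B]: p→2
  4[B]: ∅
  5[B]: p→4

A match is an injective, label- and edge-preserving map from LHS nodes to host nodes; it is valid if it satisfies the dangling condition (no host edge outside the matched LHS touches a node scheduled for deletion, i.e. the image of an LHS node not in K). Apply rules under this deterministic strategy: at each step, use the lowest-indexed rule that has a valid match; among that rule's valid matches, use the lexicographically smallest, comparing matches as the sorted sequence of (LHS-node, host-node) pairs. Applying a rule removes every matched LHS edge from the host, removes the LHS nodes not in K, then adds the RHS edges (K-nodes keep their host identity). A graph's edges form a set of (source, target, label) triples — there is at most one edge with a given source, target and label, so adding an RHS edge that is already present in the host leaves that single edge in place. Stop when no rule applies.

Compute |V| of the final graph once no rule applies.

initial: |V|=6 |E|=3  E = 1-p->1 3-p->2 5-p->4
step 1: apply R2 at {0↦2, 1↦0, 2↦3}  → |V|=4 |E|=2  E = 1-p->1 5-p->4
step 2: apply R2 at {0↦4, 1↦0, 2↦5}  → |V|=2 |E|=1  E = 1-p->1
halt: no rule applies after step 2
NF nodes: {0:C, 1:B}

Answer: 2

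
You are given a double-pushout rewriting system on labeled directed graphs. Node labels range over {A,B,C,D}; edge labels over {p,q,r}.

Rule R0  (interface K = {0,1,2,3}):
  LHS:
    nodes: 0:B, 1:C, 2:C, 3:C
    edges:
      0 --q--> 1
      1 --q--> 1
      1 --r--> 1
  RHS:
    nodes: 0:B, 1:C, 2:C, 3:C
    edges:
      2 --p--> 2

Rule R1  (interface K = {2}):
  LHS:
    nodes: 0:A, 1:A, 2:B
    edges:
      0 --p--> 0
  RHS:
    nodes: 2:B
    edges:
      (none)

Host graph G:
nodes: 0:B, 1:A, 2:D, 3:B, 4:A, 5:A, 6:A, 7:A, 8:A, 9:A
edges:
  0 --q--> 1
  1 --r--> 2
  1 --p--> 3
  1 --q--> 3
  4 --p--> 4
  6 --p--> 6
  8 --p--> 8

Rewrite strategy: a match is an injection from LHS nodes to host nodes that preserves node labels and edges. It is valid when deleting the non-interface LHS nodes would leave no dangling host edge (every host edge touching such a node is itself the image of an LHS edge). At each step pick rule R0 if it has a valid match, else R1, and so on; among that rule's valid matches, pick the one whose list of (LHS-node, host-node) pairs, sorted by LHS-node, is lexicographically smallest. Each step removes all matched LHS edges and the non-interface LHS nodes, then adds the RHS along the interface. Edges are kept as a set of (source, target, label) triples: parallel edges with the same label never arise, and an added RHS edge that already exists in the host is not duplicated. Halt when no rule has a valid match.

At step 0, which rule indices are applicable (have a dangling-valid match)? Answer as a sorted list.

R0: no valid match — LHS pattern not found
R1: 18 valid matches — {0↦4, 1↦5, 2↦0}, {0↦4, 1↦5, 2↦3}, {0↦4, 1↦7, 2↦0} (+15 more)

Answer: [R1]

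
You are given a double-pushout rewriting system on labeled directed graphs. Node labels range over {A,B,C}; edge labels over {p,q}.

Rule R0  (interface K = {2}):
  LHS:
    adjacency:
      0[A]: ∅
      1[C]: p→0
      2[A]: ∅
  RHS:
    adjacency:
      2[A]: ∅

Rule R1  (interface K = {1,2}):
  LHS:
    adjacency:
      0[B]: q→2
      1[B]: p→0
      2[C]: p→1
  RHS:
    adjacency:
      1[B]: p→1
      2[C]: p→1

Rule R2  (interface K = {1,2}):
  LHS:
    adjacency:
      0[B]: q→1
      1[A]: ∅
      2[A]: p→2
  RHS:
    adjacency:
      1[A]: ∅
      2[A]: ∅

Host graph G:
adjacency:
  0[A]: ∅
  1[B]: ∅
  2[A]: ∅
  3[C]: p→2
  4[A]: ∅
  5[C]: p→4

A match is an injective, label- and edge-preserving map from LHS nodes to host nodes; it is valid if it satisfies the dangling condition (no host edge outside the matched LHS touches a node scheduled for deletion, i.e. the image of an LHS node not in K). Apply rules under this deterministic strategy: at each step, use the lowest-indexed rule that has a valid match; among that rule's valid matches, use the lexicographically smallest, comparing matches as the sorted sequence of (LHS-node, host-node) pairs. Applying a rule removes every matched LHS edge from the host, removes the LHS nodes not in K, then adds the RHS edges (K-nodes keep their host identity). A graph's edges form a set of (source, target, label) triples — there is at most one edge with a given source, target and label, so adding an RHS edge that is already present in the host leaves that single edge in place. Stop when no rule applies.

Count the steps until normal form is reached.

initial: |V|=6 |E|=2  E = 3-p->2 5-p->4
step 1: apply R0 at {0↦2, 1↦3, 2↦0}  → |V|=4 |E|=1  E = 5-p->4
step 2: apply R0 at {0↦4, 1↦5, 2↦0}  → |V|=2 |E|=0  E = ∅
final graph: no rule applies after step 2

Answer: 2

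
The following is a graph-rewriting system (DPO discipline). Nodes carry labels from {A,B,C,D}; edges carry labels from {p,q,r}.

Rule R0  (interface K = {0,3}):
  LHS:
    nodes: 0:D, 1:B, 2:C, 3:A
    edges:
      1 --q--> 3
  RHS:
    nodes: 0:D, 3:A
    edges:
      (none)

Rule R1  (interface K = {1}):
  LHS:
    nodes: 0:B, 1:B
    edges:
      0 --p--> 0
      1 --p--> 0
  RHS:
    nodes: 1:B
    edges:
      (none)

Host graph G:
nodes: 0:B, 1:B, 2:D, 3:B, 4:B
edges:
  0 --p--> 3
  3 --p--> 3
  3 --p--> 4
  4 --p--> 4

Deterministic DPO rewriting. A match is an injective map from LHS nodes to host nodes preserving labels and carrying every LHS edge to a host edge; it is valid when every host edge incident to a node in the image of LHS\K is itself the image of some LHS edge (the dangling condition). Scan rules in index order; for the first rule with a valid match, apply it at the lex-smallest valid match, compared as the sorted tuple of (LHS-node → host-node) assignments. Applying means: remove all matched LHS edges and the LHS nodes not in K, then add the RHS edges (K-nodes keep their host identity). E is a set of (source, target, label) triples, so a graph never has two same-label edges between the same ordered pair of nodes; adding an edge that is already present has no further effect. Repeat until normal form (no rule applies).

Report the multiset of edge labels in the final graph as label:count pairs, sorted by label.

start.  V:5 E:4  edges: 0-p->3 3-p->3 3-p->4 4-p->4
1. fire R1 via {0↦4, 1↦3}  →  V:4 E:2  edges: 0-p->3 3-p->3
2. fire R1 via {0↦3, 1↦0}  →  V:3 E:0  edges: ∅
final graph: no rule applies after step 2
NF edges: []

Answer: (no edges)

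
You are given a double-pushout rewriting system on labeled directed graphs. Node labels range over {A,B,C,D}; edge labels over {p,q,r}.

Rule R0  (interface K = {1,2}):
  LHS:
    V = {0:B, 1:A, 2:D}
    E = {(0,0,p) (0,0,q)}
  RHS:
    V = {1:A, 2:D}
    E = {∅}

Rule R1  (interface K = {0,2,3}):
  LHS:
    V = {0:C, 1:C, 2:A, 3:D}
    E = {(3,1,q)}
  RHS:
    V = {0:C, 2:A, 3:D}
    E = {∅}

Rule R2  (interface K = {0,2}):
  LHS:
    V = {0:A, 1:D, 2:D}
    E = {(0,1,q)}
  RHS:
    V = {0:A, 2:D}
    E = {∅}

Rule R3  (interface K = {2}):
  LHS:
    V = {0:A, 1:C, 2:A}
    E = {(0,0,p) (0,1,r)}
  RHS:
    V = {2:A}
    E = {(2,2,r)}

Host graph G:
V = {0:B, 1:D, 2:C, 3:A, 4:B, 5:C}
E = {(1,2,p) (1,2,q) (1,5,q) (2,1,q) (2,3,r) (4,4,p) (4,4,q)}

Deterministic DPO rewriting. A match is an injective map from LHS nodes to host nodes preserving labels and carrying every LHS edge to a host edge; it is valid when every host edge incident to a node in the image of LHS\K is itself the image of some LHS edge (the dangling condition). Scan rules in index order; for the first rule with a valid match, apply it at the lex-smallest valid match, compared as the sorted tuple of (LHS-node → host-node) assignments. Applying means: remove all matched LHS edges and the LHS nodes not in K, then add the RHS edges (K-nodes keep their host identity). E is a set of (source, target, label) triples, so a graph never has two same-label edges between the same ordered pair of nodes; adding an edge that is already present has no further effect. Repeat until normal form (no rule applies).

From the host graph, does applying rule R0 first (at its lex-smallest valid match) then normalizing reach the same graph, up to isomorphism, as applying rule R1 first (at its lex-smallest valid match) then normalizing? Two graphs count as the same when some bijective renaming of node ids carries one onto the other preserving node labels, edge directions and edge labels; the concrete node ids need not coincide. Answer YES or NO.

Answer: YES

Rewrite trace:
branch R0-first: apply at {0↦4, 1↦3, 2↦1} → |E|=5, then 1 more step(s) → NF |V|=4 |E|=4 V={0:B, 1:D, 2:C, 3:A} E=1-p->2 1-q->2 2-q->1 2-r->3
branch R1-first: apply at {0↦2, 1↦5, 2↦3, 3↦1} → |E|=6, then 1 more step(s) → NF |V|=4 |E|=4 V={0:B, 1:D, 2:C, 3:A} E=1-p->2 1-q->2 2-q->1 2-r->3
graphs isomorphic (equal up to label-preserving node renaming)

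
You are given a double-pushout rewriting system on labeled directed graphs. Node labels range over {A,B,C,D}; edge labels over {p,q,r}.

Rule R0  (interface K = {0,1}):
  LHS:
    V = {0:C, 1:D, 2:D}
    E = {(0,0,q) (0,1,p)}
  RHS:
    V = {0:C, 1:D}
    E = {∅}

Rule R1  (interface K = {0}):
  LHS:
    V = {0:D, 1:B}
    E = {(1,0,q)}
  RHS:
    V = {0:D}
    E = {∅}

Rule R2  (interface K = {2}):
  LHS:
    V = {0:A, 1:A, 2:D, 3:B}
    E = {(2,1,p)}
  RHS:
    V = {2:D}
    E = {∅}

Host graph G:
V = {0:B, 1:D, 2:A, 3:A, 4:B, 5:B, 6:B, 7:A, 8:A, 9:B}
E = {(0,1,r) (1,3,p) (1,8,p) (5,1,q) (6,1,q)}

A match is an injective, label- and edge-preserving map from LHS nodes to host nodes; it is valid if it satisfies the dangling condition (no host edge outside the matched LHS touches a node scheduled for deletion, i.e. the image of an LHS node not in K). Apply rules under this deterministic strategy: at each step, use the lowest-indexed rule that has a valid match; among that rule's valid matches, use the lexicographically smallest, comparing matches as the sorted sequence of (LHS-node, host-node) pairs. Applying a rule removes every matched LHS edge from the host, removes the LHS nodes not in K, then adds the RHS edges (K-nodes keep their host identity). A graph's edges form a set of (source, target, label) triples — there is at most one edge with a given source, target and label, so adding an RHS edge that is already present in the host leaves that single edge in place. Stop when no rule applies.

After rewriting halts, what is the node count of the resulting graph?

Answer: 2

Steps:
[0] host  ⇒  10 nodes, 5 edges  {0-r->1 1-p->3 1-p->8 5-q->1 6-q->1}
[1] R1 @ {0↦1, 1↦5}  ⇒  9 nodes, 4 edges  {0-r->1 1-p->3 1-p->8 6-q->1}
[2] R1 @ {0↦1, 1↦6}  ⇒  8 nodes, 3 edges  {0-r->1 1-p->3 1-p->8}
[3] R2 @ {0↦2, 1↦3, 2↦1, 3↦4}  ⇒  5 nodes, 2 edges  {0-r->1 1-p->8}
[4] R2 @ {0↦7, 1↦8, 2↦1, 3↦9}  ⇒  2 nodes, 1 edges  {0-r->1}
normal form: no rule applies after step 4
NF nodes: {0:B, 1:D}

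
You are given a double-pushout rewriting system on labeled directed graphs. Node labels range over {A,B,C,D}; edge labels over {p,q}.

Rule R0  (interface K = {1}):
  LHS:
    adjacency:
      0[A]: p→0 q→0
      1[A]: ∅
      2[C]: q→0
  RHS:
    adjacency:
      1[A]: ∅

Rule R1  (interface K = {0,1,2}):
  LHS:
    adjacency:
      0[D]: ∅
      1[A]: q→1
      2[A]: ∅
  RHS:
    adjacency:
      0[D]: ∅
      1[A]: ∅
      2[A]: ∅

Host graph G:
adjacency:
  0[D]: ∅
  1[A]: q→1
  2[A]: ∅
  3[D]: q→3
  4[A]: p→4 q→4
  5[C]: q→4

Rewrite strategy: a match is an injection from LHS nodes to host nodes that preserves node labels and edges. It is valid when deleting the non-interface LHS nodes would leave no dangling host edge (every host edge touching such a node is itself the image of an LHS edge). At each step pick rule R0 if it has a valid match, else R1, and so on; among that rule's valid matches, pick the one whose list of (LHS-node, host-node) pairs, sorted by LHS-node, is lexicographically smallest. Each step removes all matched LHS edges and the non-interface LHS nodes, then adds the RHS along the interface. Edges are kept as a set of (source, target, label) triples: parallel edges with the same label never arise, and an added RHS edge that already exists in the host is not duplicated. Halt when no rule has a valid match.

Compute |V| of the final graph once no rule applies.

[0] host  ⇒  6 nodes, 5 edges  {1-q->1 3-q->3 4-p->4 4-q->4 5-q->4}
[1] R0 @ {0↦4, 1↦1, 2↦5}  ⇒  4 nodes, 2 edges  {1-q->1 3-q->3}
[2] R1 @ {0↦0, 1↦1, 2↦2}  ⇒  4 nodes, 1 edges  {3-q->3}
final graph: no rule applies after step 2
NF nodes: {0:D, 1:A, 2:A, 3:D}

Answer: 4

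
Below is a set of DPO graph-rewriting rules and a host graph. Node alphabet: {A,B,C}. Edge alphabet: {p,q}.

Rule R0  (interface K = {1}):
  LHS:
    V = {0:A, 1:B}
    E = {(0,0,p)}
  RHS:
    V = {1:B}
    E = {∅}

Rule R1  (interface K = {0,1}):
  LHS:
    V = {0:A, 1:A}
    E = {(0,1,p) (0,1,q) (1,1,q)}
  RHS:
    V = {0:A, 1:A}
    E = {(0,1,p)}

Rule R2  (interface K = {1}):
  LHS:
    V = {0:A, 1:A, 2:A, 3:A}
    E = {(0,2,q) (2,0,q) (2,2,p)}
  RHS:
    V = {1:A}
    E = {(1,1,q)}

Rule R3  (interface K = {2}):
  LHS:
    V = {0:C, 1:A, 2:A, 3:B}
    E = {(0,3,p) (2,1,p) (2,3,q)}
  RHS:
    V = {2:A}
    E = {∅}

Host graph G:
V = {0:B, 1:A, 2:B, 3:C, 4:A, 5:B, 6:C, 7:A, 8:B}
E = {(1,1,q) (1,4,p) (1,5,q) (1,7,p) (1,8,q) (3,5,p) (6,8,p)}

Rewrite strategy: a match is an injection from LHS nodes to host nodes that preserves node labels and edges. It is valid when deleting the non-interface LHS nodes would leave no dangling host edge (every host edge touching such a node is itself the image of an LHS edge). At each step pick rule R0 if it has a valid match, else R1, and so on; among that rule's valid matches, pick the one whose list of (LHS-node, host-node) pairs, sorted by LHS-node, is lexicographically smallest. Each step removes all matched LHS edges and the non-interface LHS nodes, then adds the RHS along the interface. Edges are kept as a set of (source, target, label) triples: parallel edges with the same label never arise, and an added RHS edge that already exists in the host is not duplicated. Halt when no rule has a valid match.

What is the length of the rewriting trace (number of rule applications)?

initial: |V|=9 |E|=7  E = 1-q->1 1-p->4 1-q->5 1-p->7 1-q->8 3-p->5 6-p->8
step 1: apply R3 at {0↦3, 1↦4, 2↦1, 3↦5}  → |V|=6 |E|=4  E = 1-q->1 1-p->7 1-q->8 6-p->8
step 2: apply R3 at {0↦6, 1↦7, 2↦1, 3↦8}  → |V|=3 |E|=1  E = 1-q->1
final graph: no rule applies after step 2

Answer: 2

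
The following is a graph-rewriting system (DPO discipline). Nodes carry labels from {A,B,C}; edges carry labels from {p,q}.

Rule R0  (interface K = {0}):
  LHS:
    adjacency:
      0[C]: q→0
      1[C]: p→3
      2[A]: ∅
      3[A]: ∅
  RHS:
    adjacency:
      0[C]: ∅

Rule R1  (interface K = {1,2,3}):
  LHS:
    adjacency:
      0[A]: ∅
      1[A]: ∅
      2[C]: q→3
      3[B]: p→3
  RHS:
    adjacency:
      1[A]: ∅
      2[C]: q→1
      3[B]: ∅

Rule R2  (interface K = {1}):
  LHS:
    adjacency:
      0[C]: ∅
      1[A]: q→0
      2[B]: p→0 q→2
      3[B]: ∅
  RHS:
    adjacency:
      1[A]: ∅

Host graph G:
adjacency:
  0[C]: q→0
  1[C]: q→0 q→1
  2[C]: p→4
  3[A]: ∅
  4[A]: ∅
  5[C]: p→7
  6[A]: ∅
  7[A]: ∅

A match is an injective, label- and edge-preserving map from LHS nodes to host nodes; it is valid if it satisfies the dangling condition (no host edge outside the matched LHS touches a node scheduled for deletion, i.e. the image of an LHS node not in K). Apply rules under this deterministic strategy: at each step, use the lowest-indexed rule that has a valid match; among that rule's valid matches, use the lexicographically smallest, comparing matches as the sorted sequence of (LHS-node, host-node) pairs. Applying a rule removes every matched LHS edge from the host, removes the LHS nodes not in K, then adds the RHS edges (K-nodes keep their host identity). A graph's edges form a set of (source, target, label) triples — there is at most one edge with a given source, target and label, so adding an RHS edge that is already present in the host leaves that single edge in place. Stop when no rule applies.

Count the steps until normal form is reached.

initial: |V|=8 |E|=5  E = 0-q->0 1-q->0 1-q->1 2-p->4 5-p->7
step 1: apply R0 at {0↦0, 1↦2, 2↦3, 3↦4}  → |V|=5 |E|=3  E = 1-q->0 1-q->1 5-p->7
step 2: apply R0 at {0↦1, 1↦5, 2↦6, 3↦7}  → |V|=2 |E|=1  E = 1-q->0
halt: no rule applies after step 2

Answer: 2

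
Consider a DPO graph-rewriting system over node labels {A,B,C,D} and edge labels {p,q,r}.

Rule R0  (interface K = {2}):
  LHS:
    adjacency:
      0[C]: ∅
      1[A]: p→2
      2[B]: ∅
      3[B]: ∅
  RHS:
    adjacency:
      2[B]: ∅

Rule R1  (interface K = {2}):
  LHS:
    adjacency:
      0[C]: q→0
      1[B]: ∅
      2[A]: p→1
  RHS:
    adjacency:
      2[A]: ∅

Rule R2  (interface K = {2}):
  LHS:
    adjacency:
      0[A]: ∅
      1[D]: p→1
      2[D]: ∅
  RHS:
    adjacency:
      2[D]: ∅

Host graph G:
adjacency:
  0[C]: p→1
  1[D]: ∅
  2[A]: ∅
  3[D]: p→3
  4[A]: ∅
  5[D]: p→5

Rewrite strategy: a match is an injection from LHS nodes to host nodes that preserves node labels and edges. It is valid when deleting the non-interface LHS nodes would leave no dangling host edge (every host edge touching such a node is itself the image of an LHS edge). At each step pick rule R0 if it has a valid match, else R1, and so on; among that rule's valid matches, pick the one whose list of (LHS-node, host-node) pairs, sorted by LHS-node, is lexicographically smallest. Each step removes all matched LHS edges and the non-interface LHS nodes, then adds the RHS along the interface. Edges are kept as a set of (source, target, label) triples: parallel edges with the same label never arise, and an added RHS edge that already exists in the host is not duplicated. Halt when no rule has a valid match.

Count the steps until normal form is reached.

[0] host  ⇒  6 nodes, 3 edges  {0-p->1 3-p->3 5-p->5}
[1] R2 @ {0↦2, 1↦3, 2↦1}  ⇒  4 nodes, 2 edges  {0-p->1 5-p->5}
[2] R2 @ {0↦4, 1↦5, 2↦1}  ⇒  2 nodes, 1 edges  {0-p->1}
halt: no rule applies after step 2

Answer: 2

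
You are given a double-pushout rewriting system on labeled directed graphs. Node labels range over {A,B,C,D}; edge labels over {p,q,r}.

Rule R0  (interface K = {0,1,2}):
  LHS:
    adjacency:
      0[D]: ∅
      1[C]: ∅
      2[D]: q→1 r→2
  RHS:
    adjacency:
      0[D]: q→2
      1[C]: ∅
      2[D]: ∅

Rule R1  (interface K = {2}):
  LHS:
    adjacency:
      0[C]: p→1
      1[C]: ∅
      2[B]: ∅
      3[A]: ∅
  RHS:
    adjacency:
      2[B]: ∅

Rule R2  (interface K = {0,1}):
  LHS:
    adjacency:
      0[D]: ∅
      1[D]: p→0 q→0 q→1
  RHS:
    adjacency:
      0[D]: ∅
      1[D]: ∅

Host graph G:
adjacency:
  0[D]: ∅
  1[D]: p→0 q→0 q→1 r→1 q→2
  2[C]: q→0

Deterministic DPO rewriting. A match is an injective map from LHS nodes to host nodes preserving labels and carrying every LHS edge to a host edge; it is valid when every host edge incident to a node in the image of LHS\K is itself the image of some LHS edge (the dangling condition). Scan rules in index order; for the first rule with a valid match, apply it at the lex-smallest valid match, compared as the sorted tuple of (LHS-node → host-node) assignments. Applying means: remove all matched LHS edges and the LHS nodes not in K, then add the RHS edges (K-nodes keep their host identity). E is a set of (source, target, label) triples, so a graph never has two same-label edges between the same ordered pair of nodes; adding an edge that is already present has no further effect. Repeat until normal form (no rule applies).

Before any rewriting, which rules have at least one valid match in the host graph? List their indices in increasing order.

Answer: [R0,R2]

Steps:
R0: 1 valid match — {0↦0, 1↦2, 2↦1}
R1: no valid match — LHS pattern not found
R2: 1 valid match — {0↦0, 1↦1}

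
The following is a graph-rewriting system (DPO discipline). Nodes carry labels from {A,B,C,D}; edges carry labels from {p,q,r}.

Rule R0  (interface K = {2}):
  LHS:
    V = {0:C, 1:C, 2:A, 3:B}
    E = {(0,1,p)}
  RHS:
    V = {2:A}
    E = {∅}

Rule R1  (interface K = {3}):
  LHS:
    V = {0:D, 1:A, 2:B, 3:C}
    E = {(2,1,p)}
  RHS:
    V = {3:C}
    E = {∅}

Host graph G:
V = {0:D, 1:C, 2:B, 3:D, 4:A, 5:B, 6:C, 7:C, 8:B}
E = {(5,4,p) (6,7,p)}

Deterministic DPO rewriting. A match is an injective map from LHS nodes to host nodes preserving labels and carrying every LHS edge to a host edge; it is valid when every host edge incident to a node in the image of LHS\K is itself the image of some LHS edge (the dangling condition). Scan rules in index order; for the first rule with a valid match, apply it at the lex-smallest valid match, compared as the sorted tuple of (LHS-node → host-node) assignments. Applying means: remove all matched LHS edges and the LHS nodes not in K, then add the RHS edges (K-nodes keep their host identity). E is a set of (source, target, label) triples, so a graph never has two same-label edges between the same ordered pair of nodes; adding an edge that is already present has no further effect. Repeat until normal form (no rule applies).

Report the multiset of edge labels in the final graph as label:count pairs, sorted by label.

initial: |V|=9 |E|=2  E = 5-p->4 6-p->7
step 1: apply R0 at {0↦6, 1↦7, 2↦4, 3↦2}  → |V|=6 |E|=1  E = 5-p->4
step 2: apply R1 at {0↦0, 1↦4, 2↦5, 3↦1}  → |V|=3 |E|=0  E = ∅
final graph: no rule applies after step 2
NF edges: []

Answer: (no edges)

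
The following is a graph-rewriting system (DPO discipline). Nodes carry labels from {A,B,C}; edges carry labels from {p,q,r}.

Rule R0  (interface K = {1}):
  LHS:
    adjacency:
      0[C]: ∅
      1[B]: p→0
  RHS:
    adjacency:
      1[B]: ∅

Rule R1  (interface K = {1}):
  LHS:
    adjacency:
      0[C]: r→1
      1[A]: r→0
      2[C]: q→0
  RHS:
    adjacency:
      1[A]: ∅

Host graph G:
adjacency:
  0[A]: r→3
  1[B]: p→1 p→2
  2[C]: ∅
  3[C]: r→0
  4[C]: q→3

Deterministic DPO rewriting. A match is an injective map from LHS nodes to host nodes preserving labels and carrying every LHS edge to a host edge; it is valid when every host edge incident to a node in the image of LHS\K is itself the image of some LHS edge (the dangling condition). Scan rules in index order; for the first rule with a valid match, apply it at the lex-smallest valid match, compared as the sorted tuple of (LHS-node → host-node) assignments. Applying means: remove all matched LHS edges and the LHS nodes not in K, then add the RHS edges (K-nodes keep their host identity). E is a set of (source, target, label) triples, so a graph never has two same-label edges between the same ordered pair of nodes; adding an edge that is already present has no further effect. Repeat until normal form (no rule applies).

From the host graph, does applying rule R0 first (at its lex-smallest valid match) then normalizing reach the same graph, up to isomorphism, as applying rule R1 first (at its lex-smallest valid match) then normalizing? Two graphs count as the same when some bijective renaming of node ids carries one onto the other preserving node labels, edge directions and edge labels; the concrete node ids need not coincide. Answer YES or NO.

Answer: YES

Derivation:
branch R0-first: apply at {0↦2, 1↦1} → |E|=4, then 1 more step(s) → NF |V|=2 |E|=1 V={0:A, 1:B} E=1-p->1
branch R1-first: apply at {0↦3, 1↦0, 2↦4} → |E|=2, then 1 more step(s) → NF |V|=2 |E|=1 V={0:A, 1:B} E=1-p->1
graphs isomorphic (equal up to label-preserving node renaming)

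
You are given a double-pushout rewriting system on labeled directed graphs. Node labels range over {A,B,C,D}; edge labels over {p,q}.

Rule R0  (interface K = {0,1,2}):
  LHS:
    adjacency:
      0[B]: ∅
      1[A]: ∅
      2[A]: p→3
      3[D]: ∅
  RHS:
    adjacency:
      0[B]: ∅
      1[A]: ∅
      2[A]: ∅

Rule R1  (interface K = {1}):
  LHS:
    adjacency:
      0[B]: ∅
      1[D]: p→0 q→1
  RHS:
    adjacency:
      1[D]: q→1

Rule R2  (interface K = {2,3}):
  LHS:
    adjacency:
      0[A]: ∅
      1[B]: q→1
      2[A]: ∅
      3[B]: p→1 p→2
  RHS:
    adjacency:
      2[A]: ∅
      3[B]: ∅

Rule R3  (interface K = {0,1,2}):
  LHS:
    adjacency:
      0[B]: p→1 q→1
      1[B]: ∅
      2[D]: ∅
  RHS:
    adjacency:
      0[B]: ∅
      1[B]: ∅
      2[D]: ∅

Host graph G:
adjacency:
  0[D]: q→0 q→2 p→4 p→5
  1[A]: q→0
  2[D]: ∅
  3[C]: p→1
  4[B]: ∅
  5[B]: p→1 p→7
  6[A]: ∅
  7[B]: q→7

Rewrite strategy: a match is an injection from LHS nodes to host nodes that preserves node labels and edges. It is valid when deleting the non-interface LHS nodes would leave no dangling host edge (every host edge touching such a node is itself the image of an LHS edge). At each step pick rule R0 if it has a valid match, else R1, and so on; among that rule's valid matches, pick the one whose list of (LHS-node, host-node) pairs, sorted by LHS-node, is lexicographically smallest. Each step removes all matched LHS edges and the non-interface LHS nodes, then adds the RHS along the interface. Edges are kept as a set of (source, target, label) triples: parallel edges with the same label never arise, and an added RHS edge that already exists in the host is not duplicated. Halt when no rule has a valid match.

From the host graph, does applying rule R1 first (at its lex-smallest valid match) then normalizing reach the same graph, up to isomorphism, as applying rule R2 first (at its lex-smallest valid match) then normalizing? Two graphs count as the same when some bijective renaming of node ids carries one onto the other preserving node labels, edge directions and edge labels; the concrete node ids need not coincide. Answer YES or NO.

Answer: YES

Rewrite trace:
branch R1-first: apply at {0↦4, 1↦0} → |E|=8, then 2 more step(s) → NF |V|=4 |E|=4 V={0:D, 1:A, 2:D, 3:C} E=0-q->0 0-q->2 1-q->0 3-p->1
branch R2-first: apply at {0↦6, 1↦7, 2↦1, 3↦5} → |E|=6, then 2 more step(s) → NF |V|=4 |E|=4 V={0:D, 1:A, 2:D, 3:C} E=0-q->0 0-q->2 1-q->0 3-p->1
graphs isomorphic (equal up to label-preserving node renaming)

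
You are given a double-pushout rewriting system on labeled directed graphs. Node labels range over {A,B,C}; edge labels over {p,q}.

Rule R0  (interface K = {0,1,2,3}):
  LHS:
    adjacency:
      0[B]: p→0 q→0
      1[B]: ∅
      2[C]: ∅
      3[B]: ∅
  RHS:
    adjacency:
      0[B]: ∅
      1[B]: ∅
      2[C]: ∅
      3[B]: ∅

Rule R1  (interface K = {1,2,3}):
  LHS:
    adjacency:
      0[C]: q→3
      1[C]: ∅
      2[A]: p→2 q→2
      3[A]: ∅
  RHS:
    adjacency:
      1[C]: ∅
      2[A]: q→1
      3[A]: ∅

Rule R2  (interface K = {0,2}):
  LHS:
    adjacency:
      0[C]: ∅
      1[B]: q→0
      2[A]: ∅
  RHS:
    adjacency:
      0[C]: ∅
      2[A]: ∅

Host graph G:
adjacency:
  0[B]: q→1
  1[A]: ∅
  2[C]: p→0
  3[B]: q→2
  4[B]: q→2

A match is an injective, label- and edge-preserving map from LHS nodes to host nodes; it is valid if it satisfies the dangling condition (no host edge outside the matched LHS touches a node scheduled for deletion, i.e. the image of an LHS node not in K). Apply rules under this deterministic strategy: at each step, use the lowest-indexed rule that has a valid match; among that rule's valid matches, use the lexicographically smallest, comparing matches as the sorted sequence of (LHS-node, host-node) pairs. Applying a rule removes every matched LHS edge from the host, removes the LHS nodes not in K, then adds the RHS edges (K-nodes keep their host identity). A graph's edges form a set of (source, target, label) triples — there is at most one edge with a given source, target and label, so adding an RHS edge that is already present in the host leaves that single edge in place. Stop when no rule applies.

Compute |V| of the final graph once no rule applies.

Answer: 3

Steps:
initial: |V|=5 |E|=4  E = 0-q->1 2-p->0 3-q->2 4-q->2
step 1: apply R2 at {0↦2, 1↦3, 2↦1}  → |V|=4 |E|=3  E = 0-q->1 2-p->0 4-q->2
step 2: apply R2 at {0↦2, 1↦4, 2↦1}  → |V|=3 |E|=2  E = 0-q->1 2-p->0
final graph: no rule applies after step 2
NF nodes: {0:B, 1:A, 2:C}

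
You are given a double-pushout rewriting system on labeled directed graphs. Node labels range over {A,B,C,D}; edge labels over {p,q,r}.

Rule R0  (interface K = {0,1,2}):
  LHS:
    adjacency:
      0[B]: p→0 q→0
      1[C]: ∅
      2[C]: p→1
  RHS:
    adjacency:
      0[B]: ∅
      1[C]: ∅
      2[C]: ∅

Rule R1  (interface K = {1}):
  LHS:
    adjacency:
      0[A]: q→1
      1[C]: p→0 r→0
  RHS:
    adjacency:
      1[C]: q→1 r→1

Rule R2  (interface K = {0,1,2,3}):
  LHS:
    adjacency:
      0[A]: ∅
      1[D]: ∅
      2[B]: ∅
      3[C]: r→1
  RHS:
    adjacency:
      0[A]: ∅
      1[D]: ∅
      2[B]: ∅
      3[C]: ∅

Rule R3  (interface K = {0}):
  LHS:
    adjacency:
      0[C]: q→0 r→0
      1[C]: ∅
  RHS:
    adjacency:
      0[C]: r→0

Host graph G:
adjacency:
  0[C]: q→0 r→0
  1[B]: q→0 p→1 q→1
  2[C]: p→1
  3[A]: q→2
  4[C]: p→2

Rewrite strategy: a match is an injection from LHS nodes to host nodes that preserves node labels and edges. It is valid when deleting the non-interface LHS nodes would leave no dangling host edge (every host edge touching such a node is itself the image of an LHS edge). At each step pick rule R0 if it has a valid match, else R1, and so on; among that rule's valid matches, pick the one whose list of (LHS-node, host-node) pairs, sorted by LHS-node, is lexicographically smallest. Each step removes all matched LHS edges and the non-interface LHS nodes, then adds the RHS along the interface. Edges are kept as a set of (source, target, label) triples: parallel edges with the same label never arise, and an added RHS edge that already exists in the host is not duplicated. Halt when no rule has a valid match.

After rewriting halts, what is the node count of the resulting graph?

Answer: 4

Steps:
start.  V:5 E:8  edges: 0-q->0 0-r->0 1-q->0 1-p->1 1-q->1 2-p->1 3-q->2 4-p->2
1. fire R0 via {0↦1, 1↦2, 2↦4}  →  V:5 E:5  edges: 0-q->0 0-r->0 1-q->0 2-p->1 3-q->2
2. fire R3 via {0↦0, 1↦4}  →  V:4 E:4  edges: 0-r->0 1-q->0 2-p->1 3-q->2
final graph: no rule applies after step 2
NF nodes: {0:C, 1:B, 2:C, 3:A}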